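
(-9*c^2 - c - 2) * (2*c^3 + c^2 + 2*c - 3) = -18*c^5 - 11*c^4 - 23*c^3 + 23*c^2 - c + 6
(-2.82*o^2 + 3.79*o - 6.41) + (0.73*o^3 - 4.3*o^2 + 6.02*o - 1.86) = 0.73*o^3 - 7.12*o^2 + 9.81*o - 8.27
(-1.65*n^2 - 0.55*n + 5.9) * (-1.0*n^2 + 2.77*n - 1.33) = 1.65*n^4 - 4.0205*n^3 - 5.229*n^2 + 17.0745*n - 7.847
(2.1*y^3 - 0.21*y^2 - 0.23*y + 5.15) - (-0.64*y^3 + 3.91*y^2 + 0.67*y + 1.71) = 2.74*y^3 - 4.12*y^2 - 0.9*y + 3.44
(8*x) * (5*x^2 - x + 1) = 40*x^3 - 8*x^2 + 8*x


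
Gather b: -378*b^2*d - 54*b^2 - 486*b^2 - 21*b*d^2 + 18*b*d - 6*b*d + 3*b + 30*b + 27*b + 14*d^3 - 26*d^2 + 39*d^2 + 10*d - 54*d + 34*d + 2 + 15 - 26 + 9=b^2*(-378*d - 540) + b*(-21*d^2 + 12*d + 60) + 14*d^3 + 13*d^2 - 10*d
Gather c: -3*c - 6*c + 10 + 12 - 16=6 - 9*c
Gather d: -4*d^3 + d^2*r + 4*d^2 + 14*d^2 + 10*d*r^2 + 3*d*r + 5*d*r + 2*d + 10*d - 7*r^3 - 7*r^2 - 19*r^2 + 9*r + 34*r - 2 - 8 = -4*d^3 + d^2*(r + 18) + d*(10*r^2 + 8*r + 12) - 7*r^3 - 26*r^2 + 43*r - 10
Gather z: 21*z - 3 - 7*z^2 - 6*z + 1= -7*z^2 + 15*z - 2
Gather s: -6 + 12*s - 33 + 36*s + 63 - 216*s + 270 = 294 - 168*s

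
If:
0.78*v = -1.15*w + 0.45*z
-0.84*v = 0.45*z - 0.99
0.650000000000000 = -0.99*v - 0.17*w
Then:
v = -1.06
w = 2.36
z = 4.18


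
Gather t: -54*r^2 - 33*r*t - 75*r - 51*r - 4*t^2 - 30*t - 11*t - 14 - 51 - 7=-54*r^2 - 126*r - 4*t^2 + t*(-33*r - 41) - 72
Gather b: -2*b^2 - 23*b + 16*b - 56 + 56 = -2*b^2 - 7*b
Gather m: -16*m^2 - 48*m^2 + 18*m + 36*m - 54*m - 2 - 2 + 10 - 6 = -64*m^2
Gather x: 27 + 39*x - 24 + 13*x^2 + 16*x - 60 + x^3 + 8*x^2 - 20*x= x^3 + 21*x^2 + 35*x - 57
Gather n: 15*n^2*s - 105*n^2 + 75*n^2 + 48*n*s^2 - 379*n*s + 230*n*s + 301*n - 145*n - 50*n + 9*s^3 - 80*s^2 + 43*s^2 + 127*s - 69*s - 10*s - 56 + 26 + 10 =n^2*(15*s - 30) + n*(48*s^2 - 149*s + 106) + 9*s^3 - 37*s^2 + 48*s - 20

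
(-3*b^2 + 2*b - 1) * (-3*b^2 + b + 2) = 9*b^4 - 9*b^3 - b^2 + 3*b - 2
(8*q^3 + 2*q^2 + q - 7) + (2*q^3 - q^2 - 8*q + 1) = 10*q^3 + q^2 - 7*q - 6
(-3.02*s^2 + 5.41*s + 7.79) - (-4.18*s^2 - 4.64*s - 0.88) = 1.16*s^2 + 10.05*s + 8.67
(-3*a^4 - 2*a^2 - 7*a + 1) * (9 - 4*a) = 12*a^5 - 27*a^4 + 8*a^3 + 10*a^2 - 67*a + 9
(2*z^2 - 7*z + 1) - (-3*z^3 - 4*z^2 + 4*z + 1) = 3*z^3 + 6*z^2 - 11*z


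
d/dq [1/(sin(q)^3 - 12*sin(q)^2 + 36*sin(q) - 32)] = 3*(6 - sin(q))*cos(q)/((sin(q) - 8)^2*(sin(q) - 2)^3)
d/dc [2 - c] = -1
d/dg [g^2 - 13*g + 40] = 2*g - 13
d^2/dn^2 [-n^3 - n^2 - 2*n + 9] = -6*n - 2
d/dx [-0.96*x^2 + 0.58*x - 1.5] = 0.58 - 1.92*x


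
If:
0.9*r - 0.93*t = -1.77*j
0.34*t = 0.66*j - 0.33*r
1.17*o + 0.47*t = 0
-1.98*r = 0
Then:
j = 0.00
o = 0.00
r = 0.00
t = 0.00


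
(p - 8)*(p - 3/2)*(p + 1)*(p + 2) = p^4 - 13*p^3/2 - 29*p^2/2 + 17*p + 24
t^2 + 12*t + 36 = (t + 6)^2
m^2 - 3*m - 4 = (m - 4)*(m + 1)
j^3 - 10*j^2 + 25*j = j*(j - 5)^2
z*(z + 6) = z^2 + 6*z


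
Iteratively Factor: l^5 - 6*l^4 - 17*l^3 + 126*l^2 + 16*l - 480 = (l - 5)*(l^4 - l^3 - 22*l^2 + 16*l + 96) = (l - 5)*(l + 2)*(l^3 - 3*l^2 - 16*l + 48) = (l - 5)*(l - 3)*(l + 2)*(l^2 - 16) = (l - 5)*(l - 4)*(l - 3)*(l + 2)*(l + 4)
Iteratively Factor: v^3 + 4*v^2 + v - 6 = (v - 1)*(v^2 + 5*v + 6) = (v - 1)*(v + 3)*(v + 2)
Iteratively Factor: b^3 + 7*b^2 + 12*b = (b + 4)*(b^2 + 3*b) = b*(b + 4)*(b + 3)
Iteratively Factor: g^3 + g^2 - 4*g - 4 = (g - 2)*(g^2 + 3*g + 2) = (g - 2)*(g + 2)*(g + 1)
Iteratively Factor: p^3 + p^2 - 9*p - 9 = (p + 1)*(p^2 - 9) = (p - 3)*(p + 1)*(p + 3)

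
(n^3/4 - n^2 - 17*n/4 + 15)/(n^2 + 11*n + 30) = (n^3 - 4*n^2 - 17*n + 60)/(4*(n^2 + 11*n + 30))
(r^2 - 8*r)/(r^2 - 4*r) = (r - 8)/(r - 4)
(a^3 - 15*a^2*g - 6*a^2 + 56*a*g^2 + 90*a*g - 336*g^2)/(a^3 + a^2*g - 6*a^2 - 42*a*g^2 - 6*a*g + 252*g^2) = (a^2 - 15*a*g + 56*g^2)/(a^2 + a*g - 42*g^2)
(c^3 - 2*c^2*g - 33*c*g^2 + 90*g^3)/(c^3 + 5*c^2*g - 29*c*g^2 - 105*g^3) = (c^2 + 3*c*g - 18*g^2)/(c^2 + 10*c*g + 21*g^2)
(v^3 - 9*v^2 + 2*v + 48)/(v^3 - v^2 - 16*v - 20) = (v^2 - 11*v + 24)/(v^2 - 3*v - 10)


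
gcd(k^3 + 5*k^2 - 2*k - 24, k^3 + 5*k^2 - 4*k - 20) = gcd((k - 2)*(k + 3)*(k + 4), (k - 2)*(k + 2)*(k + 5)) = k - 2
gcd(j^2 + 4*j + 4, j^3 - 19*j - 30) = j + 2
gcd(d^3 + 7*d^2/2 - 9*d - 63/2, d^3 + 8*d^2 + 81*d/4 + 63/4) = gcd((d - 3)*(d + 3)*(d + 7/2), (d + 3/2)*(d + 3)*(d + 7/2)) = d^2 + 13*d/2 + 21/2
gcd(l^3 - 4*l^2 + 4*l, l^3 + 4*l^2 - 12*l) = l^2 - 2*l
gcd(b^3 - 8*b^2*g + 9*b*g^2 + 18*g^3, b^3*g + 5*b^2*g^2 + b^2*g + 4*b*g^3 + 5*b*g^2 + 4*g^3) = b + g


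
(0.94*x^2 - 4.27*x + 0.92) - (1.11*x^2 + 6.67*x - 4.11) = -0.17*x^2 - 10.94*x + 5.03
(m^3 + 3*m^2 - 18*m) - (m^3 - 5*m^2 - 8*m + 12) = 8*m^2 - 10*m - 12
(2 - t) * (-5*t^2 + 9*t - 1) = 5*t^3 - 19*t^2 + 19*t - 2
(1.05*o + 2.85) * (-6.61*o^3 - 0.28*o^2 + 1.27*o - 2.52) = -6.9405*o^4 - 19.1325*o^3 + 0.5355*o^2 + 0.9735*o - 7.182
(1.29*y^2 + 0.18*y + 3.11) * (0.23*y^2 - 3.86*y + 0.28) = 0.2967*y^4 - 4.938*y^3 + 0.3817*y^2 - 11.9542*y + 0.8708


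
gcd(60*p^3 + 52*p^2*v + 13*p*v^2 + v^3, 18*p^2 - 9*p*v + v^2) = 1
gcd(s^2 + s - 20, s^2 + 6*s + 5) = s + 5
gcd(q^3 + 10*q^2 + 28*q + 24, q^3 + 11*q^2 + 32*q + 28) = q^2 + 4*q + 4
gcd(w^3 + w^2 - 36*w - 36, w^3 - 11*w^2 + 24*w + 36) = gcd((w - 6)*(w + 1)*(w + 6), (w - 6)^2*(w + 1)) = w^2 - 5*w - 6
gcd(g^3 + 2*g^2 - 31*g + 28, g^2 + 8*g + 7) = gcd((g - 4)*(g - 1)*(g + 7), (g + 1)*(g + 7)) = g + 7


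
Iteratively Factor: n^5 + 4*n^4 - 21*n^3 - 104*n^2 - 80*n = (n - 5)*(n^4 + 9*n^3 + 24*n^2 + 16*n) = n*(n - 5)*(n^3 + 9*n^2 + 24*n + 16) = n*(n - 5)*(n + 4)*(n^2 + 5*n + 4) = n*(n - 5)*(n + 1)*(n + 4)*(n + 4)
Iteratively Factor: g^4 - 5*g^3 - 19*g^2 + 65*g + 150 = (g - 5)*(g^3 - 19*g - 30) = (g - 5)^2*(g^2 + 5*g + 6) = (g - 5)^2*(g + 3)*(g + 2)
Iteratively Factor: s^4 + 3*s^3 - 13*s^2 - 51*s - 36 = (s + 3)*(s^3 - 13*s - 12) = (s - 4)*(s + 3)*(s^2 + 4*s + 3) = (s - 4)*(s + 3)^2*(s + 1)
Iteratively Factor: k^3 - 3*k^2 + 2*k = (k - 1)*(k^2 - 2*k) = k*(k - 1)*(k - 2)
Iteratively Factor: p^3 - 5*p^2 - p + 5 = (p - 5)*(p^2 - 1) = (p - 5)*(p + 1)*(p - 1)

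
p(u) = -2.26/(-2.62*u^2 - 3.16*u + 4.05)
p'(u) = -2.26*(5.24*u + 3.16)/(-2.62*u^2 - 3.16*u + 4.05)^2 = (-11.8424*u - 7.1416)/(2.62*u^2 + 3.16*u - 4.05)^2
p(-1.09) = -0.52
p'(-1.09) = 0.30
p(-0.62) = -0.45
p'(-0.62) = 0.01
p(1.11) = 0.84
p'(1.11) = -2.81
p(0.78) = 256.58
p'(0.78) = -211117.42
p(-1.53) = -0.82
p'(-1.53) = 1.45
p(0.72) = -5.42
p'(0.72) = -90.28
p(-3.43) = 0.14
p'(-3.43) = 0.13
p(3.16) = 0.07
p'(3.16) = -0.04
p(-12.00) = 0.01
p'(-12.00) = 0.00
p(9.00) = 0.01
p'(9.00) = -0.00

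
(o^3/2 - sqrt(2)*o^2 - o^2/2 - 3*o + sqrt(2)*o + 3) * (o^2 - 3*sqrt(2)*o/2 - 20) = o^5/2 - 7*sqrt(2)*o^4/4 - o^4/2 - 10*o^3 + 7*sqrt(2)*o^3/4 + 10*o^2 + 49*sqrt(2)*o^2/2 - 49*sqrt(2)*o/2 + 60*o - 60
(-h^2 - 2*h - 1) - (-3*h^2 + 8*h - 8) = 2*h^2 - 10*h + 7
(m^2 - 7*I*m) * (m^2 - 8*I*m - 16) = m^4 - 15*I*m^3 - 72*m^2 + 112*I*m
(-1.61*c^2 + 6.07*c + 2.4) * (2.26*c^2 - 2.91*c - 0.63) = -3.6386*c^4 + 18.4033*c^3 - 11.2254*c^2 - 10.8081*c - 1.512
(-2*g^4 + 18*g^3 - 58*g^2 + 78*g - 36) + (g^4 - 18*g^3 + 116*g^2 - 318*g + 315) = -g^4 + 58*g^2 - 240*g + 279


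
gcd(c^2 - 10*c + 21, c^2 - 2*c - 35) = c - 7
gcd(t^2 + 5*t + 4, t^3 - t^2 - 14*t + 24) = t + 4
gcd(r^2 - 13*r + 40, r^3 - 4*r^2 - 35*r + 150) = r - 5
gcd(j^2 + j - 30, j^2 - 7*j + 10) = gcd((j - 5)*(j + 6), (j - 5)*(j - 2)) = j - 5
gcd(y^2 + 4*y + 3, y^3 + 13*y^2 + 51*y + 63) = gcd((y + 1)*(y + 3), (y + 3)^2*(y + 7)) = y + 3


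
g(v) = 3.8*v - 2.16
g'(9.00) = 3.80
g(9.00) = 32.04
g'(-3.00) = 3.80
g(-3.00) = -13.56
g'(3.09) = 3.80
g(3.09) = 9.58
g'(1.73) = 3.80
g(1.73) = 4.41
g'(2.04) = 3.80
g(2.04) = 5.59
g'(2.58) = 3.80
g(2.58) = 7.64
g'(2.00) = 3.80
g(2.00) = 5.44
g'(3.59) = 3.80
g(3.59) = 11.48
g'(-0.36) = 3.80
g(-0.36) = -3.53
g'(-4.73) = 3.80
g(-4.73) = -20.13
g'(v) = 3.80000000000000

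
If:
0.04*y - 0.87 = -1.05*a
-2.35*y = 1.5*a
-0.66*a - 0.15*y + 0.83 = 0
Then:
No Solution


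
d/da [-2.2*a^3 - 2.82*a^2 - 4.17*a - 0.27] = -6.6*a^2 - 5.64*a - 4.17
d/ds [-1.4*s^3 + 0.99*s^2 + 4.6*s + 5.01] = -4.2*s^2 + 1.98*s + 4.6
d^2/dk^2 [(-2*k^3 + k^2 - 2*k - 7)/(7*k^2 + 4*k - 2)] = 6*(-62*k^3 - 313*k^2 - 232*k - 74)/(343*k^6 + 588*k^5 + 42*k^4 - 272*k^3 - 12*k^2 + 48*k - 8)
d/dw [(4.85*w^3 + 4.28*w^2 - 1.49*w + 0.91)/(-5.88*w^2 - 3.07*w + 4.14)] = (-28.518*w^4 - 29.779*w^3 + 38.3362*w^2 + 46.14*w - 3.3749)/(34.5744*w^4 + 36.1032*w^3 - 39.2615*w^2 - 25.4196*w + 17.1396)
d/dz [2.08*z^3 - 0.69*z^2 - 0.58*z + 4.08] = 6.24*z^2 - 1.38*z - 0.58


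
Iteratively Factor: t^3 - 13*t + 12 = (t + 4)*(t^2 - 4*t + 3) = (t - 3)*(t + 4)*(t - 1)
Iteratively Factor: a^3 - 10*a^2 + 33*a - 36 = (a - 4)*(a^2 - 6*a + 9) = (a - 4)*(a - 3)*(a - 3)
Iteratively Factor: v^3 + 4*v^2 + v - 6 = (v + 2)*(v^2 + 2*v - 3) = (v + 2)*(v + 3)*(v - 1)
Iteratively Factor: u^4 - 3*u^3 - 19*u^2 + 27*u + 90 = (u - 3)*(u^3 - 19*u - 30) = (u - 5)*(u - 3)*(u^2 + 5*u + 6) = (u - 5)*(u - 3)*(u + 2)*(u + 3)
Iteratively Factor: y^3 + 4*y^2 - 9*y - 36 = (y - 3)*(y^2 + 7*y + 12) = (y - 3)*(y + 3)*(y + 4)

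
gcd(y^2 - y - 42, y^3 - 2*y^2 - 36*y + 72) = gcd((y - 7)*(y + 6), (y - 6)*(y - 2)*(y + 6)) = y + 6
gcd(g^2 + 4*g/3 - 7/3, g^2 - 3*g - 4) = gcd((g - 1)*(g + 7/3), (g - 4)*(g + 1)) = 1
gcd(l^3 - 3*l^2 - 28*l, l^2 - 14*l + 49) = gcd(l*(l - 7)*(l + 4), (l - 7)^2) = l - 7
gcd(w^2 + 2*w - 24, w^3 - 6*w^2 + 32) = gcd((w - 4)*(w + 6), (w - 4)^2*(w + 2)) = w - 4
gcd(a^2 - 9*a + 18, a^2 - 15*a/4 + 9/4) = a - 3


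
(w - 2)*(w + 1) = w^2 - w - 2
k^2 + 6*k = k*(k + 6)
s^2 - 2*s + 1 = (s - 1)^2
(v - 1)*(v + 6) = v^2 + 5*v - 6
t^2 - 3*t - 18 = (t - 6)*(t + 3)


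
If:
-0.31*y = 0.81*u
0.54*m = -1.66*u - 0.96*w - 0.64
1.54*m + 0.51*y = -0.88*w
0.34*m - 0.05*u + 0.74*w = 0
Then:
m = -0.39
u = -0.35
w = 0.16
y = 0.91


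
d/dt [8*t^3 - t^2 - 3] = 2*t*(12*t - 1)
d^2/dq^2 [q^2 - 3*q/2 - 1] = 2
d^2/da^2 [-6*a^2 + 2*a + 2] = -12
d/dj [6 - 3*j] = -3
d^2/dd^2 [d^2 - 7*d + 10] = 2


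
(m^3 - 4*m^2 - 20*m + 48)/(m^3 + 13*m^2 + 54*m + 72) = (m^2 - 8*m + 12)/(m^2 + 9*m + 18)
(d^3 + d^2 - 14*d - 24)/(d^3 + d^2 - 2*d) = (d^2 - d - 12)/(d*(d - 1))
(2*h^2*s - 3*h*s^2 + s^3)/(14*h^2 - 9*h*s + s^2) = s*(-h + s)/(-7*h + s)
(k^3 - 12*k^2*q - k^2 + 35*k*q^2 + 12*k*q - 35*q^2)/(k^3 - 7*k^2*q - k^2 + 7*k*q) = (k - 5*q)/k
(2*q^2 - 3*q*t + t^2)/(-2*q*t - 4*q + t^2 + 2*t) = (-q + t)/(t + 2)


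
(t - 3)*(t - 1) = t^2 - 4*t + 3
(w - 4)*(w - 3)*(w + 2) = w^3 - 5*w^2 - 2*w + 24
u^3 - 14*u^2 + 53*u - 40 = (u - 8)*(u - 5)*(u - 1)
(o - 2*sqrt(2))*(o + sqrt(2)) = o^2 - sqrt(2)*o - 4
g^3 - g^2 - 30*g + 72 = (g - 4)*(g - 3)*(g + 6)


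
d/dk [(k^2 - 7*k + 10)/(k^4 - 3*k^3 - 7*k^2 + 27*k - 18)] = 2*(-k^3 + 8*k^2 - 5*k - 18)/(k^6 - 2*k^5 - 17*k^4 + 36*k^3 + 63*k^2 - 162*k + 81)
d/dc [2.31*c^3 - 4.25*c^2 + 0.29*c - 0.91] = 6.93*c^2 - 8.5*c + 0.29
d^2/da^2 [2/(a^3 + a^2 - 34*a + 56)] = 4*(-(3*a + 1)*(a^3 + a^2 - 34*a + 56) + (3*a^2 + 2*a - 34)^2)/(a^3 + a^2 - 34*a + 56)^3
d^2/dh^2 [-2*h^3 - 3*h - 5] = -12*h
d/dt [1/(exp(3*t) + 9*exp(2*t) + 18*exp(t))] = 3*(-exp(2*t) - 6*exp(t) - 6)*exp(-t)/(exp(2*t) + 9*exp(t) + 18)^2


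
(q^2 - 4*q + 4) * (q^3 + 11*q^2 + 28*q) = q^5 + 7*q^4 - 12*q^3 - 68*q^2 + 112*q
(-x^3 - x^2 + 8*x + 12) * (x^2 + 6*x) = -x^5 - 7*x^4 + 2*x^3 + 60*x^2 + 72*x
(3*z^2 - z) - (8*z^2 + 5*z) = -5*z^2 - 6*z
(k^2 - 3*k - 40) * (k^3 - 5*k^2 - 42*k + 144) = k^5 - 8*k^4 - 67*k^3 + 470*k^2 + 1248*k - 5760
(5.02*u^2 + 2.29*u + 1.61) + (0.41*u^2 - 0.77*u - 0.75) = 5.43*u^2 + 1.52*u + 0.86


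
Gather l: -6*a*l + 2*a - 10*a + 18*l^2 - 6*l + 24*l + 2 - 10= -8*a + 18*l^2 + l*(18 - 6*a) - 8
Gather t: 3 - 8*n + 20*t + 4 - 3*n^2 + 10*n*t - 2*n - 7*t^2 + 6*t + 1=-3*n^2 - 10*n - 7*t^2 + t*(10*n + 26) + 8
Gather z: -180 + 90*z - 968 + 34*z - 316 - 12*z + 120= 112*z - 1344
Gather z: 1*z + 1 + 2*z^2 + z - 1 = 2*z^2 + 2*z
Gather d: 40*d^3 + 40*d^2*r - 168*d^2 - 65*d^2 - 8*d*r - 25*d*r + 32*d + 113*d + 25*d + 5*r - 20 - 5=40*d^3 + d^2*(40*r - 233) + d*(170 - 33*r) + 5*r - 25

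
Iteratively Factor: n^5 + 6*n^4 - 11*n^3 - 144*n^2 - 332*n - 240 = (n + 2)*(n^4 + 4*n^3 - 19*n^2 - 106*n - 120) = (n - 5)*(n + 2)*(n^3 + 9*n^2 + 26*n + 24) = (n - 5)*(n + 2)*(n + 4)*(n^2 + 5*n + 6) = (n - 5)*(n + 2)*(n + 3)*(n + 4)*(n + 2)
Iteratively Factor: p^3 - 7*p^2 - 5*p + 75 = (p - 5)*(p^2 - 2*p - 15) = (p - 5)^2*(p + 3)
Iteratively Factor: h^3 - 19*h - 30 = (h + 3)*(h^2 - 3*h - 10) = (h + 2)*(h + 3)*(h - 5)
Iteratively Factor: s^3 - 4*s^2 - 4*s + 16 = (s - 4)*(s^2 - 4) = (s - 4)*(s - 2)*(s + 2)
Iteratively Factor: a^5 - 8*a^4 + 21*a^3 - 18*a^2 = (a - 2)*(a^4 - 6*a^3 + 9*a^2) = (a - 3)*(a - 2)*(a^3 - 3*a^2) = a*(a - 3)*(a - 2)*(a^2 - 3*a) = a^2*(a - 3)*(a - 2)*(a - 3)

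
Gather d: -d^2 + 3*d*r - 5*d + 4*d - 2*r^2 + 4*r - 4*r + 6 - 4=-d^2 + d*(3*r - 1) - 2*r^2 + 2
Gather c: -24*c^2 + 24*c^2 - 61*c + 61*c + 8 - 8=0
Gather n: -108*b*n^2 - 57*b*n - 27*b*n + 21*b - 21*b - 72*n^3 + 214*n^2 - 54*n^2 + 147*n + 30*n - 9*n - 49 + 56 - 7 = -72*n^3 + n^2*(160 - 108*b) + n*(168 - 84*b)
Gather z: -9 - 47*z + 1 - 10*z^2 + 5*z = -10*z^2 - 42*z - 8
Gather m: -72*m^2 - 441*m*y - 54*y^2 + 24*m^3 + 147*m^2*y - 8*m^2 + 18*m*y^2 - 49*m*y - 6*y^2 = 24*m^3 + m^2*(147*y - 80) + m*(18*y^2 - 490*y) - 60*y^2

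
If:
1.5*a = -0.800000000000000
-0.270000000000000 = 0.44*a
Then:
No Solution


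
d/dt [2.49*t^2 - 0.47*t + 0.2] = 4.98*t - 0.47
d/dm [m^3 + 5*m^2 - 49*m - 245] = 3*m^2 + 10*m - 49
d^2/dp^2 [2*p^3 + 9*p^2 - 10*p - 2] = 12*p + 18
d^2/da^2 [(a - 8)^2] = 2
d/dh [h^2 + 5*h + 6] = 2*h + 5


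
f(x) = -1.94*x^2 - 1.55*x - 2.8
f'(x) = -3.88*x - 1.55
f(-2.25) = -9.13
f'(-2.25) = 7.18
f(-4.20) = -30.51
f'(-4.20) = 14.75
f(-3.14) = -17.06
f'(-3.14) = 10.63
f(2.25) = -16.11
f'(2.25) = -10.28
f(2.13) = -14.90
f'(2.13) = -9.81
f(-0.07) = -2.70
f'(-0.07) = -1.28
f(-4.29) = -31.85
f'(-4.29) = 15.10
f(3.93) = -38.85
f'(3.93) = -16.80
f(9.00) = -173.89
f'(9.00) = -36.47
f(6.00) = -81.94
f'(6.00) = -24.83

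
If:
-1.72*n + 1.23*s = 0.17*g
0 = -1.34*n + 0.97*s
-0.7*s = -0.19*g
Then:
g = 0.00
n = 0.00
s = 0.00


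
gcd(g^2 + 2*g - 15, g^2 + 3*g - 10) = g + 5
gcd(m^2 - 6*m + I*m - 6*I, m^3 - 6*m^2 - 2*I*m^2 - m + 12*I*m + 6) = m - 6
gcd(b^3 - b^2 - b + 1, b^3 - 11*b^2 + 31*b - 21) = b - 1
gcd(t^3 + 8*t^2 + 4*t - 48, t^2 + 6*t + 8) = t + 4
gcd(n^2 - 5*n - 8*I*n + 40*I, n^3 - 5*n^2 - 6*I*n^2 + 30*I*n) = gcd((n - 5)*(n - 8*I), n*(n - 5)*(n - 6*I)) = n - 5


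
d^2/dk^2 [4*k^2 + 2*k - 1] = 8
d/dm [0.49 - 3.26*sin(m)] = -3.26*cos(m)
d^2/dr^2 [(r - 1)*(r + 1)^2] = 6*r + 2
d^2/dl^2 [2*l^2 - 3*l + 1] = 4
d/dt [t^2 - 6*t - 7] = 2*t - 6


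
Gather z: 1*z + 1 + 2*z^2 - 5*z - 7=2*z^2 - 4*z - 6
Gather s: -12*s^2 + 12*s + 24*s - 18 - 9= -12*s^2 + 36*s - 27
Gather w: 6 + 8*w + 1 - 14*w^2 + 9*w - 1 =-14*w^2 + 17*w + 6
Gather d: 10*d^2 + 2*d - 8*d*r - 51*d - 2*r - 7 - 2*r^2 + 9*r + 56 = 10*d^2 + d*(-8*r - 49) - 2*r^2 + 7*r + 49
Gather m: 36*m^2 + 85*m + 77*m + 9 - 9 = 36*m^2 + 162*m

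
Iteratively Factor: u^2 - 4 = (u + 2)*(u - 2)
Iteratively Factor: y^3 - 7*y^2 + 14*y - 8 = (y - 2)*(y^2 - 5*y + 4) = (y - 2)*(y - 1)*(y - 4)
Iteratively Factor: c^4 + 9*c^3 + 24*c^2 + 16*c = (c + 4)*(c^3 + 5*c^2 + 4*c) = (c + 1)*(c + 4)*(c^2 + 4*c) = c*(c + 1)*(c + 4)*(c + 4)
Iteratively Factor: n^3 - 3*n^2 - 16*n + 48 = (n - 4)*(n^2 + n - 12) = (n - 4)*(n + 4)*(n - 3)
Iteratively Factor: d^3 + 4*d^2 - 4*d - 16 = (d + 4)*(d^2 - 4) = (d - 2)*(d + 4)*(d + 2)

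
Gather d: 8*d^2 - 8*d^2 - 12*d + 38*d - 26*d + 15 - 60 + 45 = 0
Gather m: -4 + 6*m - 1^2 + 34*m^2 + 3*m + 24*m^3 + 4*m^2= 24*m^3 + 38*m^2 + 9*m - 5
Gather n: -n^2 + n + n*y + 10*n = -n^2 + n*(y + 11)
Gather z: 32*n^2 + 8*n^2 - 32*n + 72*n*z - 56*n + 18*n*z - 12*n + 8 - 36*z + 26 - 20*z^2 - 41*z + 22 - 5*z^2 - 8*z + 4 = 40*n^2 - 100*n - 25*z^2 + z*(90*n - 85) + 60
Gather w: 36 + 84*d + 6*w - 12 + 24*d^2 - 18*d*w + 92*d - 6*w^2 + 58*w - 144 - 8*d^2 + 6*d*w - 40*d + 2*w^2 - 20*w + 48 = 16*d^2 + 136*d - 4*w^2 + w*(44 - 12*d) - 72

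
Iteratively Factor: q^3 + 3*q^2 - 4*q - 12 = (q + 2)*(q^2 + q - 6) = (q + 2)*(q + 3)*(q - 2)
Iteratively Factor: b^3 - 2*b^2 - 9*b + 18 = (b - 2)*(b^2 - 9) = (b - 3)*(b - 2)*(b + 3)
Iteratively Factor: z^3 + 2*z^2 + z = (z + 1)*(z^2 + z) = (z + 1)^2*(z)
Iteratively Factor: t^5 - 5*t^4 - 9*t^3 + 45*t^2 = (t)*(t^4 - 5*t^3 - 9*t^2 + 45*t) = t*(t - 3)*(t^3 - 2*t^2 - 15*t) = t*(t - 3)*(t + 3)*(t^2 - 5*t) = t^2*(t - 3)*(t + 3)*(t - 5)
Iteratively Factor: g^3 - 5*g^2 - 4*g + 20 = (g + 2)*(g^2 - 7*g + 10) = (g - 5)*(g + 2)*(g - 2)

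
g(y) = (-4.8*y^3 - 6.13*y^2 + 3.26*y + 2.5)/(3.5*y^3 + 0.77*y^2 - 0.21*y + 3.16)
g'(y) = (-14.4*y^2 - 12.26*y + 3.26)/(3.5*y^3 + 0.77*y^2 - 0.21*y + 3.16) + (-10.5*y^2 - 1.54*y + 0.21)*(-4.8*y^3 - 6.13*y^2 + 3.26*y + 2.5)/(3.5*y^3 + 0.77*y^2 - 0.21*y + 3.16)^2 = (7.105427357601e-15*y^5 + 17.759*y^4 - 20.804*y^3 - 72.9769*y^2 - 42.5916*y + 10.8266)/(12.25*y^6 + 5.39*y^5 - 0.8771*y^4 + 21.7966*y^3 + 4.9105*y^2 - 1.3272*y + 9.9856)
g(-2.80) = -0.76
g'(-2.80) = 0.25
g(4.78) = -1.61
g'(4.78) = 0.03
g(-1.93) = -0.42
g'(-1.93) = 0.62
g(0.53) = 0.47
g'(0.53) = -2.37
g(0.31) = 0.85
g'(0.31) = -0.92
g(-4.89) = -1.04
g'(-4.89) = 0.07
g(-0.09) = 0.68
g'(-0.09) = 1.39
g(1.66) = -1.48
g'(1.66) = -0.50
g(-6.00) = -1.10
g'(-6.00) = 0.05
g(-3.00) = -0.80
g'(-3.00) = 0.21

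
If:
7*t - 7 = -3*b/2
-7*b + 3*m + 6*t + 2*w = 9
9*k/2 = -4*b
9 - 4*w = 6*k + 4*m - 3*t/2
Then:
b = 14/13 - 112*w/507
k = 896*w/4563 - 112/117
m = 155/39 - 1942*w/1521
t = 8*w/169 + 10/13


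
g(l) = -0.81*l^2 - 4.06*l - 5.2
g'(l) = -1.62*l - 4.06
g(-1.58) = -0.81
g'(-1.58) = -1.50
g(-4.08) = -2.12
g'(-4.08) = 2.55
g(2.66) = -21.73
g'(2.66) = -8.37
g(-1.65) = -0.71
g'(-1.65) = -1.39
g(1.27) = -11.66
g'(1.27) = -6.12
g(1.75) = -14.79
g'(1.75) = -6.90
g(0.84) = -9.18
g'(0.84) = -5.42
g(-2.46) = -0.11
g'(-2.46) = -0.07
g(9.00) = -107.35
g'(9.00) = -18.64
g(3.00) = -24.67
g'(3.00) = -8.92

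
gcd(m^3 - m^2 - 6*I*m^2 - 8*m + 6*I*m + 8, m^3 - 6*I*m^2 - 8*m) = m^2 - 6*I*m - 8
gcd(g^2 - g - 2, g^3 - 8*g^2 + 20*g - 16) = g - 2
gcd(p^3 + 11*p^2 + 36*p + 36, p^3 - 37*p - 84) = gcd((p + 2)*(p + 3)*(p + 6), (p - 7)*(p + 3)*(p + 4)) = p + 3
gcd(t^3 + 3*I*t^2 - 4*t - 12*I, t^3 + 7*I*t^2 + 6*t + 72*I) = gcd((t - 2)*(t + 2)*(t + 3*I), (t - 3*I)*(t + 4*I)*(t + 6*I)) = 1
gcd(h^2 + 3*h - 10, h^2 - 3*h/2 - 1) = h - 2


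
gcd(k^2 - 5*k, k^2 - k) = k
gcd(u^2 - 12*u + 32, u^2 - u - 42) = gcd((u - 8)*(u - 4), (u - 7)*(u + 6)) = 1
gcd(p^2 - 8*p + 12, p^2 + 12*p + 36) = 1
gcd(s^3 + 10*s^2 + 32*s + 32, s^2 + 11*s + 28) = s + 4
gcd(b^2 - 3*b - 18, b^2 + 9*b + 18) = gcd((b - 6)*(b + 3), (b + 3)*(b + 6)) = b + 3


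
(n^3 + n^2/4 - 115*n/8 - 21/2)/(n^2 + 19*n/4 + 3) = (n^2 - n/2 - 14)/(n + 4)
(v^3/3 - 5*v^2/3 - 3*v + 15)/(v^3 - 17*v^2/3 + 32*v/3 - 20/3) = (v^3 - 5*v^2 - 9*v + 45)/(3*v^3 - 17*v^2 + 32*v - 20)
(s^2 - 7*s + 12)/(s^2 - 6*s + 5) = (s^2 - 7*s + 12)/(s^2 - 6*s + 5)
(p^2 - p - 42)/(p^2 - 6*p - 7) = (p + 6)/(p + 1)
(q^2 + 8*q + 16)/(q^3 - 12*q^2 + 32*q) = (q^2 + 8*q + 16)/(q*(q^2 - 12*q + 32))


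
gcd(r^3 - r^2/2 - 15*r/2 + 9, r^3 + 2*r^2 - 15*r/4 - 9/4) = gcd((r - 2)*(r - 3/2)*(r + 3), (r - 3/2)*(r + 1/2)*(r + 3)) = r^2 + 3*r/2 - 9/2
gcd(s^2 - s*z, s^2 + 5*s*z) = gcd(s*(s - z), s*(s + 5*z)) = s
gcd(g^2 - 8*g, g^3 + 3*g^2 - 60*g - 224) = g - 8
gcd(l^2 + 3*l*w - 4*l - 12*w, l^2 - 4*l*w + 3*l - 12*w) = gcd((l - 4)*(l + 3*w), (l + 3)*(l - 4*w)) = 1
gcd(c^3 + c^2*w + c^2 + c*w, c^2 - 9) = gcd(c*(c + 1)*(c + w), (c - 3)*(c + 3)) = 1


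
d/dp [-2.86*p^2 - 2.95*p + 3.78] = -5.72*p - 2.95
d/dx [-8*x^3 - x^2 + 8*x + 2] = -24*x^2 - 2*x + 8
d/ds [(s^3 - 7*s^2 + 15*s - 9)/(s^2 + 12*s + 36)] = (s^3 + 18*s^2 - 99*s + 108)/(s^3 + 18*s^2 + 108*s + 216)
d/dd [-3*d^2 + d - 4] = 1 - 6*d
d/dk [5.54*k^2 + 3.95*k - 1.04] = 11.08*k + 3.95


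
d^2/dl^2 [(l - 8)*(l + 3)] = 2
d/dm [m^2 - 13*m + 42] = 2*m - 13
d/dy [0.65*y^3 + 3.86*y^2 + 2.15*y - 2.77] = 1.95*y^2 + 7.72*y + 2.15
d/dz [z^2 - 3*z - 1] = 2*z - 3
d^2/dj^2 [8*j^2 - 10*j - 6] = 16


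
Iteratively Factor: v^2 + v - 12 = (v + 4)*(v - 3)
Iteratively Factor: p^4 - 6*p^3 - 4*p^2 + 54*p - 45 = (p - 1)*(p^3 - 5*p^2 - 9*p + 45) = (p - 1)*(p + 3)*(p^2 - 8*p + 15) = (p - 5)*(p - 1)*(p + 3)*(p - 3)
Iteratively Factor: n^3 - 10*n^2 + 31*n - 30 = (n - 2)*(n^2 - 8*n + 15) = (n - 5)*(n - 2)*(n - 3)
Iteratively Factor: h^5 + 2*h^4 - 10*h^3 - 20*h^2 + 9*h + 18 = (h + 2)*(h^4 - 10*h^2 + 9) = (h - 1)*(h + 2)*(h^3 + h^2 - 9*h - 9) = (h - 1)*(h + 1)*(h + 2)*(h^2 - 9) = (h - 1)*(h + 1)*(h + 2)*(h + 3)*(h - 3)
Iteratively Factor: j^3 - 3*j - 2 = (j + 1)*(j^2 - j - 2) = (j - 2)*(j + 1)*(j + 1)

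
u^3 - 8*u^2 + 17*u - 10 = (u - 5)*(u - 2)*(u - 1)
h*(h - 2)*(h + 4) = h^3 + 2*h^2 - 8*h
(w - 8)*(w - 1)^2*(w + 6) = w^4 - 4*w^3 - 43*w^2 + 94*w - 48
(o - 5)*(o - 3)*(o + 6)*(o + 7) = o^4 + 5*o^3 - 47*o^2 - 141*o + 630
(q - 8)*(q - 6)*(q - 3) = q^3 - 17*q^2 + 90*q - 144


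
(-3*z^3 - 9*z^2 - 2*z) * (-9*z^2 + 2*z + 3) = 27*z^5 + 75*z^4 - 9*z^3 - 31*z^2 - 6*z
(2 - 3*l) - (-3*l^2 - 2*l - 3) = 3*l^2 - l + 5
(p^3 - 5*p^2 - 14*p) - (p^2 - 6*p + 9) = p^3 - 6*p^2 - 8*p - 9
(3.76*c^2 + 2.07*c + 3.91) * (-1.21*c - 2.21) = -4.5496*c^3 - 10.8143*c^2 - 9.3058*c - 8.6411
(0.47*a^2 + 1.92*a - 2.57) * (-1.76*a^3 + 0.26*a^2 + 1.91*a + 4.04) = -0.8272*a^5 - 3.257*a^4 + 5.9201*a^3 + 4.8978*a^2 + 2.8481*a - 10.3828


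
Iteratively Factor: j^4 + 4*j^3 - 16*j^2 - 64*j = (j)*(j^3 + 4*j^2 - 16*j - 64) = j*(j + 4)*(j^2 - 16) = j*(j + 4)^2*(j - 4)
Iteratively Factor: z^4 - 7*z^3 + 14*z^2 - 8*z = (z - 2)*(z^3 - 5*z^2 + 4*z) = z*(z - 2)*(z^2 - 5*z + 4) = z*(z - 4)*(z - 2)*(z - 1)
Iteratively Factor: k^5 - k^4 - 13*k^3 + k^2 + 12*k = (k - 4)*(k^4 + 3*k^3 - k^2 - 3*k) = (k - 4)*(k - 1)*(k^3 + 4*k^2 + 3*k) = (k - 4)*(k - 1)*(k + 1)*(k^2 + 3*k) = (k - 4)*(k - 1)*(k + 1)*(k + 3)*(k)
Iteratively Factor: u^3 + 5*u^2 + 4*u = (u)*(u^2 + 5*u + 4) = u*(u + 1)*(u + 4)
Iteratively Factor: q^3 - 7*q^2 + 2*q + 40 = (q - 4)*(q^2 - 3*q - 10) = (q - 4)*(q + 2)*(q - 5)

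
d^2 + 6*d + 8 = (d + 2)*(d + 4)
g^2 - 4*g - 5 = (g - 5)*(g + 1)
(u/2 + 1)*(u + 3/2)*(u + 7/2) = u^3/2 + 7*u^2/2 + 61*u/8 + 21/4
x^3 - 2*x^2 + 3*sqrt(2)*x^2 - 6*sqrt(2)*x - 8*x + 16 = (x - 2)*(x - sqrt(2))*(x + 4*sqrt(2))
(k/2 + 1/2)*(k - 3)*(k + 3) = k^3/2 + k^2/2 - 9*k/2 - 9/2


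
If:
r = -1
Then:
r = -1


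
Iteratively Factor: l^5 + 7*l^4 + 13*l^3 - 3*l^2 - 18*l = (l + 3)*(l^4 + 4*l^3 + l^2 - 6*l) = (l + 3)^2*(l^3 + l^2 - 2*l) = l*(l + 3)^2*(l^2 + l - 2) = l*(l + 2)*(l + 3)^2*(l - 1)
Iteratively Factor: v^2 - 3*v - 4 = (v + 1)*(v - 4)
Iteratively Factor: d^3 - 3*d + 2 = (d - 1)*(d^2 + d - 2) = (d - 1)^2*(d + 2)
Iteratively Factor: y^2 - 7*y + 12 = (y - 3)*(y - 4)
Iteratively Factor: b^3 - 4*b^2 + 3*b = (b - 1)*(b^2 - 3*b) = b*(b - 1)*(b - 3)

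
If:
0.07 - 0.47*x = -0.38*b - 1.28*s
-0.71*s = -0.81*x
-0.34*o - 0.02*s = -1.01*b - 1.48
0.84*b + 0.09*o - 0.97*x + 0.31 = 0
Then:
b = -0.52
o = 2.80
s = 0.15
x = 0.13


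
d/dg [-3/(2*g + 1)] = 6/(2*g + 1)^2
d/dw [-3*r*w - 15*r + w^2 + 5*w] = -3*r + 2*w + 5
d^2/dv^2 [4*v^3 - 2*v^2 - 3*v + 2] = 24*v - 4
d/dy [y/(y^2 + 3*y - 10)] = (y^2 - y*(2*y + 3) + 3*y - 10)/(y^2 + 3*y - 10)^2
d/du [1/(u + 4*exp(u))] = (-4*exp(u) - 1)/(u + 4*exp(u))^2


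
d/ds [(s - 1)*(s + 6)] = 2*s + 5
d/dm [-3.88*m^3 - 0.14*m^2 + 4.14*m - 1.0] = -11.64*m^2 - 0.28*m + 4.14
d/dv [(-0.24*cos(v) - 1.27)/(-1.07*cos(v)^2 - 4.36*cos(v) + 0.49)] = (0.2568*cos(v)^2 + 2.7178*cos(v) + 5.6548)*sin(v)/(1.1449*cos(v)^4 + 9.3304*cos(v)^3 + 17.961*cos(v)^2 - 4.2728*cos(v) + 0.2401)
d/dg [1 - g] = -1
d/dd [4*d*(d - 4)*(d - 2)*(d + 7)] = 16*d^3 + 12*d^2 - 272*d + 224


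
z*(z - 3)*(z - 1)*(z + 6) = z^4 + 2*z^3 - 21*z^2 + 18*z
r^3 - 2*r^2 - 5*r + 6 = (r - 3)*(r - 1)*(r + 2)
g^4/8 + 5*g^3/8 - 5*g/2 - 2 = (g/4 + 1)*(g/2 + 1/2)*(g - 2)*(g + 2)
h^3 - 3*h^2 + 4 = (h - 2)^2*(h + 1)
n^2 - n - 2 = (n - 2)*(n + 1)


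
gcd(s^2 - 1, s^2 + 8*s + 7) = s + 1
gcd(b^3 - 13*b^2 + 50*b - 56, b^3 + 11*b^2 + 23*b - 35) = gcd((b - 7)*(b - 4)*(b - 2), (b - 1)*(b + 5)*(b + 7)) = 1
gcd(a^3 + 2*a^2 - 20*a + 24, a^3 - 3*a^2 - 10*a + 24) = a - 2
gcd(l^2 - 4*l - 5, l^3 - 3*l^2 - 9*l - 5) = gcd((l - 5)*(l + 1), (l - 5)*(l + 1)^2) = l^2 - 4*l - 5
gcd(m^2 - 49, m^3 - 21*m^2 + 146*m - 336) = m - 7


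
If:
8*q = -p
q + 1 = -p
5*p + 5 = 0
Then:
No Solution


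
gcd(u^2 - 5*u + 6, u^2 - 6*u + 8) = u - 2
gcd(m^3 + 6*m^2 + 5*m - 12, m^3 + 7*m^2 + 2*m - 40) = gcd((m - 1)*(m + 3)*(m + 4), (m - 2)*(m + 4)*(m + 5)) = m + 4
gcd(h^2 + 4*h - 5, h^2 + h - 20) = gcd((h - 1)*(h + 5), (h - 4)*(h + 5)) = h + 5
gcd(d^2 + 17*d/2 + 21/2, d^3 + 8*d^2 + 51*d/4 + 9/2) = d + 3/2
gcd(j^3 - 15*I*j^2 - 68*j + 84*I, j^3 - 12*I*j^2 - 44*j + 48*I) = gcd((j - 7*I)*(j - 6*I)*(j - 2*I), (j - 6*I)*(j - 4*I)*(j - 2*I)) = j^2 - 8*I*j - 12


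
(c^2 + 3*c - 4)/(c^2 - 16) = (c - 1)/(c - 4)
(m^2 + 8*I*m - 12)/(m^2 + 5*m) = (m^2 + 8*I*m - 12)/(m*(m + 5))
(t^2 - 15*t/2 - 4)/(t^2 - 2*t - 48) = (t + 1/2)/(t + 6)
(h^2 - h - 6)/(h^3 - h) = (h^2 - h - 6)/(h^3 - h)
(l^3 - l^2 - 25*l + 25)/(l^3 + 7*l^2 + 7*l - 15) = (l - 5)/(l + 3)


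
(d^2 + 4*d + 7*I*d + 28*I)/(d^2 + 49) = (d + 4)/(d - 7*I)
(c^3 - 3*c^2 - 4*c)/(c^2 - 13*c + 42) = c*(c^2 - 3*c - 4)/(c^2 - 13*c + 42)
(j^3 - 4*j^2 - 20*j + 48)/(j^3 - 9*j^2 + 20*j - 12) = (j + 4)/(j - 1)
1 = 1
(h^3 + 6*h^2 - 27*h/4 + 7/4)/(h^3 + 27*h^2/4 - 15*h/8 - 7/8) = 2*(2*h - 1)/(4*h + 1)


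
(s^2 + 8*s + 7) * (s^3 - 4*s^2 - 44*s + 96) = s^5 + 4*s^4 - 69*s^3 - 284*s^2 + 460*s + 672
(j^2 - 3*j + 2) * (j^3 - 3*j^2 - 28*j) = j^5 - 6*j^4 - 17*j^3 + 78*j^2 - 56*j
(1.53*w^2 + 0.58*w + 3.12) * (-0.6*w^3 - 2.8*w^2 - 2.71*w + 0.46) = -0.918*w^5 - 4.632*w^4 - 7.6423*w^3 - 9.604*w^2 - 8.1884*w + 1.4352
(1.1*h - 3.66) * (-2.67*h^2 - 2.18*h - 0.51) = -2.937*h^3 + 7.3742*h^2 + 7.4178*h + 1.8666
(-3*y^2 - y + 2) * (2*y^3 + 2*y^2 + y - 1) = -6*y^5 - 8*y^4 - y^3 + 6*y^2 + 3*y - 2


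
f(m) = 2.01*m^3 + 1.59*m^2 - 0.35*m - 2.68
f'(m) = 6.03*m^2 + 3.18*m - 0.35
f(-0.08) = -2.64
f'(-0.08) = -0.57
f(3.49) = 100.91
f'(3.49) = 84.19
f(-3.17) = -49.62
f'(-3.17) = 50.16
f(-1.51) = -5.45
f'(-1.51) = 8.60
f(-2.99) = -41.15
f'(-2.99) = 44.05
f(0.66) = -1.64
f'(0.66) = 4.38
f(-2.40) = -20.47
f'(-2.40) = 26.75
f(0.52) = -2.15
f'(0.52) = 2.93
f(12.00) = 3695.36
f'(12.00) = 906.13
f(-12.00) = -3242.80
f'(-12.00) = 829.81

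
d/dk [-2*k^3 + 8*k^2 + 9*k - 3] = -6*k^2 + 16*k + 9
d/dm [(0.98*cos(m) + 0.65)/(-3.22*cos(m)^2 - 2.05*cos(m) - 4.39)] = (-3.1556*cos(m)^2 - 4.186*cos(m) + 2.9697)*sin(m)/(10.3684*cos(m)^4 + 13.202*cos(m)^3 + 32.4741*cos(m)^2 + 17.999*cos(m) + 19.2721)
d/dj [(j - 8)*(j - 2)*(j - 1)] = 3*j^2 - 22*j + 26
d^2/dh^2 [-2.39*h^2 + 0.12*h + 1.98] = -4.78000000000000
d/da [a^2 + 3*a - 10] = 2*a + 3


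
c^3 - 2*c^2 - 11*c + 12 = (c - 4)*(c - 1)*(c + 3)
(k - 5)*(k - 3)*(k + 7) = k^3 - k^2 - 41*k + 105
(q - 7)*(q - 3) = q^2 - 10*q + 21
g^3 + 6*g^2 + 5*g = g*(g + 1)*(g + 5)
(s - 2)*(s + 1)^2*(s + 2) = s^4 + 2*s^3 - 3*s^2 - 8*s - 4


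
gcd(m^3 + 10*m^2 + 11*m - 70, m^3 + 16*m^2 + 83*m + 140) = m^2 + 12*m + 35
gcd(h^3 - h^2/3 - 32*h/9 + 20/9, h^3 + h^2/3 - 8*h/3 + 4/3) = h^2 + 4*h/3 - 4/3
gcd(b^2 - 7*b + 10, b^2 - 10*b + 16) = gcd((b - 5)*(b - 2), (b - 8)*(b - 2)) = b - 2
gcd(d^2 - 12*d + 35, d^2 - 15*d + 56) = d - 7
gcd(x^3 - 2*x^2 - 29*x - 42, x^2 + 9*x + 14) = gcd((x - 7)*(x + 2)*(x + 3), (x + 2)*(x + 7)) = x + 2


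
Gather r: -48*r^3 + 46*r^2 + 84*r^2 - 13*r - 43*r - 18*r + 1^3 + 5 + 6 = -48*r^3 + 130*r^2 - 74*r + 12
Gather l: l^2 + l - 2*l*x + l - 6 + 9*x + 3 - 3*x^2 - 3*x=l^2 + l*(2 - 2*x) - 3*x^2 + 6*x - 3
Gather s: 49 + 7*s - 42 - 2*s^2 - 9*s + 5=-2*s^2 - 2*s + 12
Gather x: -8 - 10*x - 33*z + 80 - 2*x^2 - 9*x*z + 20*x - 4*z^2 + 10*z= -2*x^2 + x*(10 - 9*z) - 4*z^2 - 23*z + 72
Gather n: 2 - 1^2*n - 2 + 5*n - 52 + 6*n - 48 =10*n - 100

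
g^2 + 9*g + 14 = (g + 2)*(g + 7)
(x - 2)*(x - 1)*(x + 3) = x^3 - 7*x + 6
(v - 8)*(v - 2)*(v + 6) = v^3 - 4*v^2 - 44*v + 96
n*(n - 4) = n^2 - 4*n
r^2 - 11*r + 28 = (r - 7)*(r - 4)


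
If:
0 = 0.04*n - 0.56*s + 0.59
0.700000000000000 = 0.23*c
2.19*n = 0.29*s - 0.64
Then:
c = 3.04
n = -0.15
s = 1.04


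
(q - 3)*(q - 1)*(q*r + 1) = q^3*r - 4*q^2*r + q^2 + 3*q*r - 4*q + 3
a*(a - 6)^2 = a^3 - 12*a^2 + 36*a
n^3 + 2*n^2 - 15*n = n*(n - 3)*(n + 5)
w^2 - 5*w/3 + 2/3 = (w - 1)*(w - 2/3)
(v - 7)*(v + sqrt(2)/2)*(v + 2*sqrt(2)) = v^3 - 7*v^2 + 5*sqrt(2)*v^2/2 - 35*sqrt(2)*v/2 + 2*v - 14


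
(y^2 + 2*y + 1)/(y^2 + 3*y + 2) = (y + 1)/(y + 2)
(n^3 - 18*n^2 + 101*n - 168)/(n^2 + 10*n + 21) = (n^3 - 18*n^2 + 101*n - 168)/(n^2 + 10*n + 21)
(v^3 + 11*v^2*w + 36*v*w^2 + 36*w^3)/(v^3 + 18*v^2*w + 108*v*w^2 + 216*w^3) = (v^2 + 5*v*w + 6*w^2)/(v^2 + 12*v*w + 36*w^2)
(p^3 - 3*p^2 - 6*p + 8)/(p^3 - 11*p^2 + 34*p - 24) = (p + 2)/(p - 6)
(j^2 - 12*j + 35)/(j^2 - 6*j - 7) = (j - 5)/(j + 1)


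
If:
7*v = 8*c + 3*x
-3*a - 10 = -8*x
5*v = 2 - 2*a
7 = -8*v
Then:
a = 51/16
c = -1723/1024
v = -7/8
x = 313/128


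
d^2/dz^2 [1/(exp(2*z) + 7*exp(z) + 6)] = (2*(2*exp(z) + 7)^2*exp(z) - (4*exp(z) + 7)*(exp(2*z) + 7*exp(z) + 6))*exp(z)/(exp(2*z) + 7*exp(z) + 6)^3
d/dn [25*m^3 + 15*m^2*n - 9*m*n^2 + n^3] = 15*m^2 - 18*m*n + 3*n^2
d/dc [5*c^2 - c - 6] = 10*c - 1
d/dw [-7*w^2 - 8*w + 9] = -14*w - 8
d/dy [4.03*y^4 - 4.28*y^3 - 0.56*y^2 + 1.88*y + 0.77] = 16.12*y^3 - 12.84*y^2 - 1.12*y + 1.88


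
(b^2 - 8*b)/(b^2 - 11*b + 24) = b/(b - 3)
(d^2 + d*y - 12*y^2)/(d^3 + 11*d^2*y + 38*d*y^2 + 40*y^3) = (d - 3*y)/(d^2 + 7*d*y + 10*y^2)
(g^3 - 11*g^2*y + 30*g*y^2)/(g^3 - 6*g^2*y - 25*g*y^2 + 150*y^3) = g/(g + 5*y)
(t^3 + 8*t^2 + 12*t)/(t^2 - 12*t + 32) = t*(t^2 + 8*t + 12)/(t^2 - 12*t + 32)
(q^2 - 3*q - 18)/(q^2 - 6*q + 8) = (q^2 - 3*q - 18)/(q^2 - 6*q + 8)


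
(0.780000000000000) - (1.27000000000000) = -0.490000000000000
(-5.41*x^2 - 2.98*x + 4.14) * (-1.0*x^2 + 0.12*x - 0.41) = 5.41*x^4 + 2.3308*x^3 - 2.2795*x^2 + 1.7186*x - 1.6974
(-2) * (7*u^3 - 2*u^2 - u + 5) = -14*u^3 + 4*u^2 + 2*u - 10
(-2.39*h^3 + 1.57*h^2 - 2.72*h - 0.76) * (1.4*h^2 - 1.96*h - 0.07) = -3.346*h^5 + 6.8824*h^4 - 6.7179*h^3 + 4.1573*h^2 + 1.68*h + 0.0532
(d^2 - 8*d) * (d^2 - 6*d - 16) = d^4 - 14*d^3 + 32*d^2 + 128*d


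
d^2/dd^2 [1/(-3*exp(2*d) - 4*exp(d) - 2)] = 4*((3*exp(d) + 1)*(3*exp(2*d) + 4*exp(d) + 2) - 2*(3*exp(d) + 2)^2*exp(d))*exp(d)/(3*exp(2*d) + 4*exp(d) + 2)^3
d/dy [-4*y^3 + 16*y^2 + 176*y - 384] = -12*y^2 + 32*y + 176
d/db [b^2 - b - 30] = 2*b - 1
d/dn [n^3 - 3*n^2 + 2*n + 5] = 3*n^2 - 6*n + 2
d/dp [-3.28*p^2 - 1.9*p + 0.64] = -6.56*p - 1.9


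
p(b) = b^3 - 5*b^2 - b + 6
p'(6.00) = 47.00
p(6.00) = 36.00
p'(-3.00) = 56.00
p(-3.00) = -63.00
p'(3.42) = -0.11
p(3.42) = -15.90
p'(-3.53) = 71.68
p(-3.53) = -96.76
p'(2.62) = -6.61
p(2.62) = -12.96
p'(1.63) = -9.33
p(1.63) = -4.58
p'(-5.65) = 151.27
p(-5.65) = -328.32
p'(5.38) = 32.03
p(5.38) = 11.62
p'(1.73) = -9.32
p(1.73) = -5.52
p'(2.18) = -8.54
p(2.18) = -9.58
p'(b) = 3*b^2 - 10*b - 1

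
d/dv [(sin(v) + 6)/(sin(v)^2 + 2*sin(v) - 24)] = -cos(v)/(sin(v) - 4)^2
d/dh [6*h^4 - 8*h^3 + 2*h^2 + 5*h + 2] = 24*h^3 - 24*h^2 + 4*h + 5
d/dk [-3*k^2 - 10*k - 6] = -6*k - 10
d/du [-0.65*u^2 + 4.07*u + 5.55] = 4.07 - 1.3*u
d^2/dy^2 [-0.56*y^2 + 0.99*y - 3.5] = -1.12000000000000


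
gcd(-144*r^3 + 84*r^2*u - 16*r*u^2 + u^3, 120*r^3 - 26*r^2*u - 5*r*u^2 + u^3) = 24*r^2 - 10*r*u + u^2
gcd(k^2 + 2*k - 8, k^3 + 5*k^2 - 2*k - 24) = k^2 + 2*k - 8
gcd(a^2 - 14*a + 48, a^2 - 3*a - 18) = a - 6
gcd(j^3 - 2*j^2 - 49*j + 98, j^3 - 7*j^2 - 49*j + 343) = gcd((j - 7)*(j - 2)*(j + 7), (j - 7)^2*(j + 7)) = j^2 - 49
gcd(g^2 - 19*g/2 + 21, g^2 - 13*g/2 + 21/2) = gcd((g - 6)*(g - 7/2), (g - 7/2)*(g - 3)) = g - 7/2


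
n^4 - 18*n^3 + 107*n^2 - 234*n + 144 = (n - 8)*(n - 6)*(n - 3)*(n - 1)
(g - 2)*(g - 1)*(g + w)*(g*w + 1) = g^4*w + g^3*w^2 - 3*g^3*w + g^3 - 3*g^2*w^2 + 3*g^2*w - 3*g^2 + 2*g*w^2 - 3*g*w + 2*g + 2*w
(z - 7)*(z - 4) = z^2 - 11*z + 28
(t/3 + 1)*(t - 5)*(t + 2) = t^3/3 - 19*t/3 - 10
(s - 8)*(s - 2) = s^2 - 10*s + 16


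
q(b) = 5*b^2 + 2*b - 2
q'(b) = 10*b + 2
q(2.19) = 26.36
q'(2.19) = 23.90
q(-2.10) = 15.85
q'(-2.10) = -19.00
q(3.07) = 51.26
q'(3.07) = 32.70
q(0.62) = 1.16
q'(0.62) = 8.20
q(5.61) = 166.58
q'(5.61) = 58.10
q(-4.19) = 77.40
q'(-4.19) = -39.90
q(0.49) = 0.18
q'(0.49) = 6.90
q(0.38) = -0.52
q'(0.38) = 5.80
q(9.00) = 421.00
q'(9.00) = 92.00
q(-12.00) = 694.00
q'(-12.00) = -118.00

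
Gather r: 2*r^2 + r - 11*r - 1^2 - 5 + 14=2*r^2 - 10*r + 8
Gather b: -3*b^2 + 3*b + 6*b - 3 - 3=-3*b^2 + 9*b - 6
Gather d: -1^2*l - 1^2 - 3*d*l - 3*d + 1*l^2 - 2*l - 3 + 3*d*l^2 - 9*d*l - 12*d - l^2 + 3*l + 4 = d*(3*l^2 - 12*l - 15)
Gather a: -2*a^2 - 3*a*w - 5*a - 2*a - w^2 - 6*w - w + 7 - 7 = -2*a^2 + a*(-3*w - 7) - w^2 - 7*w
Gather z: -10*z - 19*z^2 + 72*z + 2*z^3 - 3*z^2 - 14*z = 2*z^3 - 22*z^2 + 48*z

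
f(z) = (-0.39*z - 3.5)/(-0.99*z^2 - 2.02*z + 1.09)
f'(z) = (-0.39*z - 3.5)*(1.98*z + 2.02)/(-0.99*z^2 - 2.02*z + 1.09)^2 - 0.39/(-0.99*z^2 - 2.02*z + 1.09) = (0.3861*z^2 + 0.7878*z - (0.39*z + 3.5)*(1.98*z + 2.02) - 0.4251)/(0.99*z^2 + 2.02*z - 1.09)^2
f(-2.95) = 1.50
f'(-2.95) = 3.91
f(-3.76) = 0.38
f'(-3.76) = 0.46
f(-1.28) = -1.46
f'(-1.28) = 0.18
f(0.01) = -3.28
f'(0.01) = -6.61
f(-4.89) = 0.13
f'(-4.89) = 0.11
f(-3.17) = 0.92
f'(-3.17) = 1.76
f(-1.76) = -1.78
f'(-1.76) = 1.41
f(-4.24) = 0.23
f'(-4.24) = 0.23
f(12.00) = 0.05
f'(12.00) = -0.01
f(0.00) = -3.21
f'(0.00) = -6.31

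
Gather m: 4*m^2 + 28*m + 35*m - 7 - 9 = 4*m^2 + 63*m - 16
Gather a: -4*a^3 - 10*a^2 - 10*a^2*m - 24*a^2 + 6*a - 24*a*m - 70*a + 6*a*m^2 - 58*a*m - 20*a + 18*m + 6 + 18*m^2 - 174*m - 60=-4*a^3 + a^2*(-10*m - 34) + a*(6*m^2 - 82*m - 84) + 18*m^2 - 156*m - 54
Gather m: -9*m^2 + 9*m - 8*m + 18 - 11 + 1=-9*m^2 + m + 8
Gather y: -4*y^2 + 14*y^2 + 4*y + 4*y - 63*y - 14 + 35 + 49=10*y^2 - 55*y + 70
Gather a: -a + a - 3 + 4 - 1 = 0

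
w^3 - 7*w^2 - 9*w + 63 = (w - 7)*(w - 3)*(w + 3)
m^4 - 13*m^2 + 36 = (m - 3)*(m - 2)*(m + 2)*(m + 3)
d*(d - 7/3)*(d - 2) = d^3 - 13*d^2/3 + 14*d/3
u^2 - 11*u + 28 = (u - 7)*(u - 4)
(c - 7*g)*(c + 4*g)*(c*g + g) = c^3*g - 3*c^2*g^2 + c^2*g - 28*c*g^3 - 3*c*g^2 - 28*g^3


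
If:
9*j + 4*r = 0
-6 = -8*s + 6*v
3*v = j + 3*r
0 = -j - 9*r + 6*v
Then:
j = 0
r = 0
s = 3/4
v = 0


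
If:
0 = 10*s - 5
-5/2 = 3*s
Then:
No Solution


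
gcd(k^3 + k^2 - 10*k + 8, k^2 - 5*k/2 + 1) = k - 2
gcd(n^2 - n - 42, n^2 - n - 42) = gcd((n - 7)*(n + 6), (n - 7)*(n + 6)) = n^2 - n - 42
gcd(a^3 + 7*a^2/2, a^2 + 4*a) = a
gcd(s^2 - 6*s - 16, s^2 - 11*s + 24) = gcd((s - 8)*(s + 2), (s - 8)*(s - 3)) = s - 8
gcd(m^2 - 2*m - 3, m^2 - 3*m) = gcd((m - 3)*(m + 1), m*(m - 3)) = m - 3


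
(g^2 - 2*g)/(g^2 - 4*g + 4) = g/(g - 2)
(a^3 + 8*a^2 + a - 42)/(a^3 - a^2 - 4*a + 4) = (a^2 + 10*a + 21)/(a^2 + a - 2)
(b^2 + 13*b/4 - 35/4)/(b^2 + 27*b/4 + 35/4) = (4*b - 7)/(4*b + 7)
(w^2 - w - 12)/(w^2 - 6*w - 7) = (-w^2 + w + 12)/(-w^2 + 6*w + 7)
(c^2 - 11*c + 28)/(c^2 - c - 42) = (c - 4)/(c + 6)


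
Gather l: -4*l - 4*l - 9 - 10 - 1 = -8*l - 20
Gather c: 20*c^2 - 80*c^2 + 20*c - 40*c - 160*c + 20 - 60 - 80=-60*c^2 - 180*c - 120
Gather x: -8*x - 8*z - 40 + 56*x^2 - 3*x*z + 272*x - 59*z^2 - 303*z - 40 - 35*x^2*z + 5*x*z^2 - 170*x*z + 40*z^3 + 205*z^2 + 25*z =x^2*(56 - 35*z) + x*(5*z^2 - 173*z + 264) + 40*z^3 + 146*z^2 - 286*z - 80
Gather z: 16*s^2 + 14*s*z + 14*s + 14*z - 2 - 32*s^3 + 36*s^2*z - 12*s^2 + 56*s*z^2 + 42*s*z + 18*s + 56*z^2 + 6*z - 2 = -32*s^3 + 4*s^2 + 32*s + z^2*(56*s + 56) + z*(36*s^2 + 56*s + 20) - 4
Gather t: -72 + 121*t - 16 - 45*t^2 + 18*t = -45*t^2 + 139*t - 88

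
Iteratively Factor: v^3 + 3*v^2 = (v)*(v^2 + 3*v) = v*(v + 3)*(v)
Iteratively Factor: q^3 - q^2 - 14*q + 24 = (q + 4)*(q^2 - 5*q + 6) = (q - 2)*(q + 4)*(q - 3)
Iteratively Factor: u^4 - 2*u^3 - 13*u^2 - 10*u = (u + 2)*(u^3 - 4*u^2 - 5*u) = u*(u + 2)*(u^2 - 4*u - 5) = u*(u + 1)*(u + 2)*(u - 5)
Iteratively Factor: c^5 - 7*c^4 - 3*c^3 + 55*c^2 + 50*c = (c - 5)*(c^4 - 2*c^3 - 13*c^2 - 10*c) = (c - 5)*(c + 1)*(c^3 - 3*c^2 - 10*c) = c*(c - 5)*(c + 1)*(c^2 - 3*c - 10) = c*(c - 5)^2*(c + 1)*(c + 2)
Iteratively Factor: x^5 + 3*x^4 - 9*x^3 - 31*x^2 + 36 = (x - 3)*(x^4 + 6*x^3 + 9*x^2 - 4*x - 12) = (x - 3)*(x + 2)*(x^3 + 4*x^2 + x - 6) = (x - 3)*(x - 1)*(x + 2)*(x^2 + 5*x + 6) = (x - 3)*(x - 1)*(x + 2)*(x + 3)*(x + 2)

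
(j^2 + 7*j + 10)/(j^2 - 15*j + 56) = (j^2 + 7*j + 10)/(j^2 - 15*j + 56)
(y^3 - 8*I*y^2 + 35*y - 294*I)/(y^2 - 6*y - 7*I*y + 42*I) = (y^2 - I*y + 42)/(y - 6)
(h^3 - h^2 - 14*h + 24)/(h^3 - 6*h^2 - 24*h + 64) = (h - 3)/(h - 8)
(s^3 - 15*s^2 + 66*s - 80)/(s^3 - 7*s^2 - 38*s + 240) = (s - 2)/(s + 6)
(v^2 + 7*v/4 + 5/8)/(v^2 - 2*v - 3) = (8*v^2 + 14*v + 5)/(8*(v^2 - 2*v - 3))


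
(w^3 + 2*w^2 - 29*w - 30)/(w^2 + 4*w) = (w^3 + 2*w^2 - 29*w - 30)/(w*(w + 4))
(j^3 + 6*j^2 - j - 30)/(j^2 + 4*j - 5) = (j^2 + j - 6)/(j - 1)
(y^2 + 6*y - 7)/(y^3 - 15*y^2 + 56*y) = (y^2 + 6*y - 7)/(y*(y^2 - 15*y + 56))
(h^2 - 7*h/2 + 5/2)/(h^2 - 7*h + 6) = (h - 5/2)/(h - 6)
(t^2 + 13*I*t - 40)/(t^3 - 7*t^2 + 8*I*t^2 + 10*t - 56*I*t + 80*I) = (t + 5*I)/(t^2 - 7*t + 10)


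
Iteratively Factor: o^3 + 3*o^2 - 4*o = (o - 1)*(o^2 + 4*o) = o*(o - 1)*(o + 4)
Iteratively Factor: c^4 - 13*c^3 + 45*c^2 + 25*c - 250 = (c + 2)*(c^3 - 15*c^2 + 75*c - 125) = (c - 5)*(c + 2)*(c^2 - 10*c + 25) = (c - 5)^2*(c + 2)*(c - 5)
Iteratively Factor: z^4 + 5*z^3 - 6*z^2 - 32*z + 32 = (z - 2)*(z^3 + 7*z^2 + 8*z - 16) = (z - 2)*(z - 1)*(z^2 + 8*z + 16) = (z - 2)*(z - 1)*(z + 4)*(z + 4)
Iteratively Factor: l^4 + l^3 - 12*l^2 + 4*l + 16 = (l + 4)*(l^3 - 3*l^2 + 4) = (l - 2)*(l + 4)*(l^2 - l - 2) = (l - 2)^2*(l + 4)*(l + 1)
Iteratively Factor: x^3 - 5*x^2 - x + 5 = (x - 5)*(x^2 - 1) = (x - 5)*(x - 1)*(x + 1)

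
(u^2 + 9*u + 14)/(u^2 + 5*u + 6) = (u + 7)/(u + 3)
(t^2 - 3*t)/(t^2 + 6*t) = (t - 3)/(t + 6)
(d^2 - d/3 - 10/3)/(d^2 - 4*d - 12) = (-3*d^2 + d + 10)/(3*(-d^2 + 4*d + 12))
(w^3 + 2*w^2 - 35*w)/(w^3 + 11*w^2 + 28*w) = (w - 5)/(w + 4)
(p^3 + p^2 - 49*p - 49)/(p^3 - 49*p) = (p + 1)/p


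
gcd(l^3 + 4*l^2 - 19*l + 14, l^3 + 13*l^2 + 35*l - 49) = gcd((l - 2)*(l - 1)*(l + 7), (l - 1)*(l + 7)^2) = l^2 + 6*l - 7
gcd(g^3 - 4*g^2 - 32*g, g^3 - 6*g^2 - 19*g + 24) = g - 8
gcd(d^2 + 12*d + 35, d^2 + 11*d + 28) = d + 7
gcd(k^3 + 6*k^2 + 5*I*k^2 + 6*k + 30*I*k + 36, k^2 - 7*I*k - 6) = k - I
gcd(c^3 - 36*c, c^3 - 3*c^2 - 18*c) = c^2 - 6*c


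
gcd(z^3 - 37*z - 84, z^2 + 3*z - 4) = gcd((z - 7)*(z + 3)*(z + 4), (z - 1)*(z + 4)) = z + 4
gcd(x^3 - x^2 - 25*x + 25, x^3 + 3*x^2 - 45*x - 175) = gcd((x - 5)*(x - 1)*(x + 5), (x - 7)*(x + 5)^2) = x + 5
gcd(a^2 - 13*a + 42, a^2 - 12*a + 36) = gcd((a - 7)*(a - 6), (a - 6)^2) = a - 6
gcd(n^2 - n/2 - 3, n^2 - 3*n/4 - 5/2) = n - 2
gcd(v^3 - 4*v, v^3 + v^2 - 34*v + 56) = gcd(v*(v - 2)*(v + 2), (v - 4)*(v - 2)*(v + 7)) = v - 2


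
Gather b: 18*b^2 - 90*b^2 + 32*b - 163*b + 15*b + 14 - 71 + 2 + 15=-72*b^2 - 116*b - 40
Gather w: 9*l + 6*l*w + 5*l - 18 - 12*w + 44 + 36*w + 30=14*l + w*(6*l + 24) + 56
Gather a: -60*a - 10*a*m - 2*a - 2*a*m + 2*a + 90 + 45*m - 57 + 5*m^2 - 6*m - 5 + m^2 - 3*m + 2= a*(-12*m - 60) + 6*m^2 + 36*m + 30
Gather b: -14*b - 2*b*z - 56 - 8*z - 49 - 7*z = b*(-2*z - 14) - 15*z - 105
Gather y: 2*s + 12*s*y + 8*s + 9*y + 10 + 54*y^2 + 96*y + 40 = 10*s + 54*y^2 + y*(12*s + 105) + 50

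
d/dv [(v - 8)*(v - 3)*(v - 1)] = 3*v^2 - 24*v + 35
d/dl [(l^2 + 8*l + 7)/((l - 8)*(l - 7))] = (-23*l^2 + 98*l + 553)/(l^4 - 30*l^3 + 337*l^2 - 1680*l + 3136)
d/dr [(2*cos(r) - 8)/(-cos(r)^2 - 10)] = 2*(sin(r)^2 + 8*cos(r) + 9)*sin(r)/(cos(r)^2 + 10)^2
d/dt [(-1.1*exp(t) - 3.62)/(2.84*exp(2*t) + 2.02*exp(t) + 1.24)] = (3.124*exp(2*t) + 20.5616*exp(t) + 5.9484)*exp(t)/(8.0656*exp(4*t) + 11.4736*exp(3*t) + 11.1236*exp(2*t) + 5.0096*exp(t) + 1.5376)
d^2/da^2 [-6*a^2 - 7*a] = -12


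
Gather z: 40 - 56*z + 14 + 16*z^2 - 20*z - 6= 16*z^2 - 76*z + 48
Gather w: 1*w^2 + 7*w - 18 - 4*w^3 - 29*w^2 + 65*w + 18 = -4*w^3 - 28*w^2 + 72*w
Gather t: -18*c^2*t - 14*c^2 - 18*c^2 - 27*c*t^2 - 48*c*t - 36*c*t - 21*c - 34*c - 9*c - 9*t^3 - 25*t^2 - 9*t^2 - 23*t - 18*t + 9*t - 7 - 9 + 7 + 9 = -32*c^2 - 64*c - 9*t^3 + t^2*(-27*c - 34) + t*(-18*c^2 - 84*c - 32)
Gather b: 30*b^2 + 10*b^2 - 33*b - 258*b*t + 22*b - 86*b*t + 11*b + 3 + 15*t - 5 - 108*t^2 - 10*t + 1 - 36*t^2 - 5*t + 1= 40*b^2 - 344*b*t - 144*t^2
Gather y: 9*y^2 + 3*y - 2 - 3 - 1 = 9*y^2 + 3*y - 6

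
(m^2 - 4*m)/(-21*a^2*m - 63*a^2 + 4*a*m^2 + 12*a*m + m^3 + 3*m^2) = m*(m - 4)/(-21*a^2*m - 63*a^2 + 4*a*m^2 + 12*a*m + m^3 + 3*m^2)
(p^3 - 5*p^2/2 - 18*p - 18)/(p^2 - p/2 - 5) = (2*p^2 - 9*p - 18)/(2*p - 5)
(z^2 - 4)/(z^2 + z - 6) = (z + 2)/(z + 3)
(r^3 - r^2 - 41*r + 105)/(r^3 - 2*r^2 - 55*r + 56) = (r^2 - 8*r + 15)/(r^2 - 9*r + 8)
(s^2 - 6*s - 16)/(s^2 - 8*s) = (s + 2)/s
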